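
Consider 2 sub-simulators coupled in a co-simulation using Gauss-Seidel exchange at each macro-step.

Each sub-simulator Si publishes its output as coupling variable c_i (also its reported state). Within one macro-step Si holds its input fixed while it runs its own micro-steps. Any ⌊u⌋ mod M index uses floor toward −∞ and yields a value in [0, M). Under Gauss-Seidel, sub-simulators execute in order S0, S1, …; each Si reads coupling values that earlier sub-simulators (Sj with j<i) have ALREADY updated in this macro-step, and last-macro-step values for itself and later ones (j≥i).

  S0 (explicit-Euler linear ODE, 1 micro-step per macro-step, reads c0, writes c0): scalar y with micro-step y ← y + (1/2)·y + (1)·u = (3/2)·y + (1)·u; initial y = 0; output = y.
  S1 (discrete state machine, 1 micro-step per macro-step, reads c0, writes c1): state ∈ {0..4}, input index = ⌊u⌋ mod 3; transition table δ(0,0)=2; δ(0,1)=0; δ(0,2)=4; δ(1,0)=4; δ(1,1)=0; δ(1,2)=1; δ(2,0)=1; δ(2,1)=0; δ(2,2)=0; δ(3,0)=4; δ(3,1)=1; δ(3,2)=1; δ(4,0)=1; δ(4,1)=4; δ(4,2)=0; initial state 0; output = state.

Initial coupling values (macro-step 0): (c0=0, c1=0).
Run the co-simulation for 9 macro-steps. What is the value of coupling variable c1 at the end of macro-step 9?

macro 1: S0 reads c0=0 → after 1×micro: 0; S1 reads c0=0 → after 1×micro: 2 ⇒ (c0=0, c1=2)
macro 2: S0 reads c0=0 → after 1×micro: 0; S1 reads c0=0 → after 1×micro: 1 ⇒ (c0=0, c1=1)
macro 3: S0 reads c0=0 → after 1×micro: 0; S1 reads c0=0 → after 1×micro: 4 ⇒ (c0=0, c1=4)
macro 4: S0 reads c0=0 → after 1×micro: 0; S1 reads c0=0 → after 1×micro: 1 ⇒ (c0=0, c1=1)
macro 5: S0 reads c0=0 → after 1×micro: 0; S1 reads c0=0 → after 1×micro: 4 ⇒ (c0=0, c1=4)
macro 6: S0 reads c0=0 → after 1×micro: 0; S1 reads c0=0 → after 1×micro: 1 ⇒ (c0=0, c1=1)
macro 7: S0 reads c0=0 → after 1×micro: 0; S1 reads c0=0 → after 1×micro: 4 ⇒ (c0=0, c1=4)
macro 8: S0 reads c0=0 → after 1×micro: 0; S1 reads c0=0 → after 1×micro: 1 ⇒ (c0=0, c1=1)
macro 9: S0 reads c0=0 → after 1×micro: 0; S1 reads c0=0 → after 1×micro: 4 ⇒ (c0=0, c1=4)

c1 at macro-step 9 = 4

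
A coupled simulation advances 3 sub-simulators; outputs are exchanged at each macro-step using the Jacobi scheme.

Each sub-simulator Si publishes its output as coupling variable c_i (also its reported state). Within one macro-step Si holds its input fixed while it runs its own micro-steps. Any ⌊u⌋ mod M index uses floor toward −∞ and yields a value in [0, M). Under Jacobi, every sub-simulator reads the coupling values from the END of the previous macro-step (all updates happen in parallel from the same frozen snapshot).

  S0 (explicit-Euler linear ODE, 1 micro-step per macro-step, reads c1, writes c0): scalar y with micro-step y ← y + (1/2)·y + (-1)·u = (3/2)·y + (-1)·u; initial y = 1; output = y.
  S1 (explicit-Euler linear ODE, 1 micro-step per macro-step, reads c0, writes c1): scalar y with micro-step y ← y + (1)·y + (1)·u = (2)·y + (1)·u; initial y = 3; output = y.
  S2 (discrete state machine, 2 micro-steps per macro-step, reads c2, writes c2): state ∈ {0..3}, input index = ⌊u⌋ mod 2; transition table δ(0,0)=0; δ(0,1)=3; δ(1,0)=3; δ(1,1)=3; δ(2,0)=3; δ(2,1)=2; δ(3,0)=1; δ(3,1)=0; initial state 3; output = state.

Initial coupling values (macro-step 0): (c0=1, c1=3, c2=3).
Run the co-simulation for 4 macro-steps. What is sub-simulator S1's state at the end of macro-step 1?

S1 state at macro-step 1 = 7

macro 1: S0 reads c1=3 → after 1×micro: -3/2; S1 reads c0=1 → after 1×micro: 7; S2 reads c2=3 → after 2×micro: 3 ⇒ (c0=-3/2, c1=7, c2=3)
macro 2: S0 reads c1=7 → after 1×micro: -37/4; S1 reads c0=-3/2 → after 1×micro: 25/2; S2 reads c2=3 → after 2×micro: 3 ⇒ (c0=-37/4, c1=25/2, c2=3)
macro 3: S0 reads c1=25/2 → after 1×micro: -211/8; S1 reads c0=-37/4 → after 1×micro: 63/4; S2 reads c2=3 → after 2×micro: 3 ⇒ (c0=-211/8, c1=63/4, c2=3)
macro 4: S0 reads c1=63/4 → after 1×micro: -885/16; S1 reads c0=-211/8 → after 1×micro: 41/8; S2 reads c2=3 → after 2×micro: 3 ⇒ (c0=-885/16, c1=41/8, c2=3)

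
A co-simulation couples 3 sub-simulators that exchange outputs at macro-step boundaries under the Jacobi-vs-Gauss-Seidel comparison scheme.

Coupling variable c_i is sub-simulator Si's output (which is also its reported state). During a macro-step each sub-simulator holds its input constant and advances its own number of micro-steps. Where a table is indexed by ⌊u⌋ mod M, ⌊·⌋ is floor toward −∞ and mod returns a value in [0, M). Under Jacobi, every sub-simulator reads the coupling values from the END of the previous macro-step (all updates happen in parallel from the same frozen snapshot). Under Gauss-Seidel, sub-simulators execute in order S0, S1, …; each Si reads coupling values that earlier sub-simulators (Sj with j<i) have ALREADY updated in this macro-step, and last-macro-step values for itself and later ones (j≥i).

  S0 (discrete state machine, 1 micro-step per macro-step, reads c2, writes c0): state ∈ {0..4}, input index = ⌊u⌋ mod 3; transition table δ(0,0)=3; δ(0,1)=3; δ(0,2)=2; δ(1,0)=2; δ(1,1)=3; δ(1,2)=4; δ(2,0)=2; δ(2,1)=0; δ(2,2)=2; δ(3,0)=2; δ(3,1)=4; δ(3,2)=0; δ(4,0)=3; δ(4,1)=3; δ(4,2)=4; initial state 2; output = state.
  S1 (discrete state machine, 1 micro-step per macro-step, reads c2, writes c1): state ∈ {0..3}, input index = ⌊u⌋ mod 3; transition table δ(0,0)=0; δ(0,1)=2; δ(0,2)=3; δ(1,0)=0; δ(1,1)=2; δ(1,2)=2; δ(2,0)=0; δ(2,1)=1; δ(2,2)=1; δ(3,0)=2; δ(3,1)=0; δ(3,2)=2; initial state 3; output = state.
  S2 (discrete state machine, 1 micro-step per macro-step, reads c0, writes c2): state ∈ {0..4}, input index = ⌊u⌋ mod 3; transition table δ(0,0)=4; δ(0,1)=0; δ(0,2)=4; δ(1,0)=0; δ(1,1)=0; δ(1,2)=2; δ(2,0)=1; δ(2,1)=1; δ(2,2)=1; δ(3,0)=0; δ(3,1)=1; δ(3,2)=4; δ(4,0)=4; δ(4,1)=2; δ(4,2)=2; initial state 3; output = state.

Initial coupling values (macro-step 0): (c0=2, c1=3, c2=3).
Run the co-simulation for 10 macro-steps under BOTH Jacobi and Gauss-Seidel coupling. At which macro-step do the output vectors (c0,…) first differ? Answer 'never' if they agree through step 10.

[Jacobi] macro 1: S0 reads c2=3 → after 1×micro: 2; S1 reads c2=3 → after 1×micro: 2; S2 reads c0=2 → after 1×micro: 4 ⇒ (c0=2, c1=2, c2=4)
[Jacobi] macro 2: S0 reads c2=4 → after 1×micro: 0; S1 reads c2=4 → after 1×micro: 1; S2 reads c0=2 → after 1×micro: 2 ⇒ (c0=0, c1=1, c2=2)
[Jacobi] macro 3: S0 reads c2=2 → after 1×micro: 2; S1 reads c2=2 → after 1×micro: 2; S2 reads c0=0 → after 1×micro: 1 ⇒ (c0=2, c1=2, c2=1)
[Jacobi] macro 4: S0 reads c2=1 → after 1×micro: 0; S1 reads c2=1 → after 1×micro: 1; S2 reads c0=2 → after 1×micro: 2 ⇒ (c0=0, c1=1, c2=2)
[Jacobi] macro 5: S0 reads c2=2 → after 1×micro: 2; S1 reads c2=2 → after 1×micro: 2; S2 reads c0=0 → after 1×micro: 1 ⇒ (c0=2, c1=2, c2=1)
[Jacobi] macro 6: S0 reads c2=1 → after 1×micro: 0; S1 reads c2=1 → after 1×micro: 1; S2 reads c0=2 → after 1×micro: 2 ⇒ (c0=0, c1=1, c2=2)
[Jacobi] macro 7: S0 reads c2=2 → after 1×micro: 2; S1 reads c2=2 → after 1×micro: 2; S2 reads c0=0 → after 1×micro: 1 ⇒ (c0=2, c1=2, c2=1)
[Jacobi] macro 8: S0 reads c2=1 → after 1×micro: 0; S1 reads c2=1 → after 1×micro: 1; S2 reads c0=2 → after 1×micro: 2 ⇒ (c0=0, c1=1, c2=2)
[Jacobi] macro 9: S0 reads c2=2 → after 1×micro: 2; S1 reads c2=2 → after 1×micro: 2; S2 reads c0=0 → after 1×micro: 1 ⇒ (c0=2, c1=2, c2=1)
[Jacobi] macro 10: S0 reads c2=1 → after 1×micro: 0; S1 reads c2=1 → after 1×micro: 1; S2 reads c0=2 → after 1×micro: 2 ⇒ (c0=0, c1=1, c2=2)
[Gauss-Seidel] macro 1: S0 reads c2=3 → after 1×micro: 2; S1 reads c2=3 → after 1×micro: 2; S2 reads c0=2 → after 1×micro: 4 ⇒ (c0=2, c1=2, c2=4)
[Gauss-Seidel] macro 2: S0 reads c2=4 → after 1×micro: 0; S1 reads c2=4 → after 1×micro: 1; S2 reads c0=0 → after 1×micro: 4 ⇒ (c0=0, c1=1, c2=4)
[Gauss-Seidel] macro 3: S0 reads c2=4 → after 1×micro: 3; S1 reads c2=4 → after 1×micro: 2; S2 reads c0=3 → after 1×micro: 4 ⇒ (c0=3, c1=2, c2=4)
[Gauss-Seidel] macro 4: S0 reads c2=4 → after 1×micro: 4; S1 reads c2=4 → after 1×micro: 1; S2 reads c0=4 → after 1×micro: 2 ⇒ (c0=4, c1=1, c2=2)
[Gauss-Seidel] macro 5: S0 reads c2=2 → after 1×micro: 4; S1 reads c2=2 → after 1×micro: 2; S2 reads c0=4 → after 1×micro: 1 ⇒ (c0=4, c1=2, c2=1)
[Gauss-Seidel] macro 6: S0 reads c2=1 → after 1×micro: 3; S1 reads c2=1 → after 1×micro: 1; S2 reads c0=3 → after 1×micro: 0 ⇒ (c0=3, c1=1, c2=0)
[Gauss-Seidel] macro 7: S0 reads c2=0 → after 1×micro: 2; S1 reads c2=0 → after 1×micro: 0; S2 reads c0=2 → after 1×micro: 4 ⇒ (c0=2, c1=0, c2=4)
[Gauss-Seidel] macro 8: S0 reads c2=4 → after 1×micro: 0; S1 reads c2=4 → after 1×micro: 2; S2 reads c0=0 → after 1×micro: 4 ⇒ (c0=0, c1=2, c2=4)
[Gauss-Seidel] macro 9: S0 reads c2=4 → after 1×micro: 3; S1 reads c2=4 → after 1×micro: 1; S2 reads c0=3 → after 1×micro: 4 ⇒ (c0=3, c1=1, c2=4)
[Gauss-Seidel] macro 10: S0 reads c2=4 → after 1×micro: 4; S1 reads c2=4 → after 1×micro: 2; S2 reads c0=4 → after 1×micro: 2 ⇒ (c0=4, c1=2, c2=2)

first divergence at macro-step: 2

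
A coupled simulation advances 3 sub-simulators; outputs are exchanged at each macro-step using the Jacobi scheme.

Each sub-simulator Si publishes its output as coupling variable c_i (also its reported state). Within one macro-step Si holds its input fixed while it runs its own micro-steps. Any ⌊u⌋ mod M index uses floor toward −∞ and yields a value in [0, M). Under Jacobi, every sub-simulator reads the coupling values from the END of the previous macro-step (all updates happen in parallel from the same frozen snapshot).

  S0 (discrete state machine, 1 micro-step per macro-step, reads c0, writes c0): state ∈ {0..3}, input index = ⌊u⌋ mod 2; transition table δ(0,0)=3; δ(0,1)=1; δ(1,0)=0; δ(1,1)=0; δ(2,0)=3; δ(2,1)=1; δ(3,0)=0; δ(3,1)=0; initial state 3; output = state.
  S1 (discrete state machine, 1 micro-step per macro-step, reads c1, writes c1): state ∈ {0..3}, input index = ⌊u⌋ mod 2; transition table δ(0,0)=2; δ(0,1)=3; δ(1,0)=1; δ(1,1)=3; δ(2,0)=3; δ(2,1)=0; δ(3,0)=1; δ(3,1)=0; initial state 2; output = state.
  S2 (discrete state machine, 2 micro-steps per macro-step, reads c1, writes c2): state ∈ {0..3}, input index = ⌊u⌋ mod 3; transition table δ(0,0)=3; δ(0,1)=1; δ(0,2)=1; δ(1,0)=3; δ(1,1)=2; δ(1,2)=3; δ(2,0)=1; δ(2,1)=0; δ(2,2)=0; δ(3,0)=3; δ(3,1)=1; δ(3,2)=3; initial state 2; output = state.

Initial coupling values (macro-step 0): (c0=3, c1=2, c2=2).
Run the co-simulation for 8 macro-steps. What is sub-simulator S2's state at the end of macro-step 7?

macro 1: S0 reads c0=3 → after 1×micro: 0; S1 reads c1=2 → after 1×micro: 3; S2 reads c1=2 → after 2×micro: 1 ⇒ (c0=0, c1=3, c2=1)
macro 2: S0 reads c0=0 → after 1×micro: 3; S1 reads c1=3 → after 1×micro: 0; S2 reads c1=3 → after 2×micro: 3 ⇒ (c0=3, c1=0, c2=3)
macro 3: S0 reads c0=3 → after 1×micro: 0; S1 reads c1=0 → after 1×micro: 2; S2 reads c1=0 → after 2×micro: 3 ⇒ (c0=0, c1=2, c2=3)
macro 4: S0 reads c0=0 → after 1×micro: 3; S1 reads c1=2 → after 1×micro: 3; S2 reads c1=2 → after 2×micro: 3 ⇒ (c0=3, c1=3, c2=3)
macro 5: S0 reads c0=3 → after 1×micro: 0; S1 reads c1=3 → after 1×micro: 0; S2 reads c1=3 → after 2×micro: 3 ⇒ (c0=0, c1=0, c2=3)
macro 6: S0 reads c0=0 → after 1×micro: 3; S1 reads c1=0 → after 1×micro: 2; S2 reads c1=0 → after 2×micro: 3 ⇒ (c0=3, c1=2, c2=3)
macro 7: S0 reads c0=3 → after 1×micro: 0; S1 reads c1=2 → after 1×micro: 3; S2 reads c1=2 → after 2×micro: 3 ⇒ (c0=0, c1=3, c2=3)
macro 8: S0 reads c0=0 → after 1×micro: 3; S1 reads c1=3 → after 1×micro: 0; S2 reads c1=3 → after 2×micro: 3 ⇒ (c0=3, c1=0, c2=3)

S2 state at macro-step 7 = 3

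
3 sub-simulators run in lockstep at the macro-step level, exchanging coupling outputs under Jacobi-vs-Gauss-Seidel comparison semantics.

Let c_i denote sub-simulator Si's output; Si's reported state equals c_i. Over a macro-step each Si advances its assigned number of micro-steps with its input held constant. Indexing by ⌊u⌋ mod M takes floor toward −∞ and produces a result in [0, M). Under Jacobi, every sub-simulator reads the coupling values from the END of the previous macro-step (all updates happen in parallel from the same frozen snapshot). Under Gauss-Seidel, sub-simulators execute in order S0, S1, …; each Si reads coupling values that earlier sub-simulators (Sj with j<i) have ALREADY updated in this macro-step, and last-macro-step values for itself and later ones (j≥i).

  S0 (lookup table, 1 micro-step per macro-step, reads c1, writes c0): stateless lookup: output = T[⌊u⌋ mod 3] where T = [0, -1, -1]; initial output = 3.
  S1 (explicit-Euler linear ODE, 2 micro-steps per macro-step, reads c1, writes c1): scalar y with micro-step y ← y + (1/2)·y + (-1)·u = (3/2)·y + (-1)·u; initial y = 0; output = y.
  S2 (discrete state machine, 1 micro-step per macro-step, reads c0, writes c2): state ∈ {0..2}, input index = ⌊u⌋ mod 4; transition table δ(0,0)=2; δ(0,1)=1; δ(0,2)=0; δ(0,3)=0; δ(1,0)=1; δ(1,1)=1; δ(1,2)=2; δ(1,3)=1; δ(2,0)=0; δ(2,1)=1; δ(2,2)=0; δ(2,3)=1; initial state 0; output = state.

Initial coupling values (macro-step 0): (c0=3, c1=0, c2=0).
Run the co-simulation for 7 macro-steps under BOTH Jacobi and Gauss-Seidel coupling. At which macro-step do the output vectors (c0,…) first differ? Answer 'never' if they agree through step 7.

first divergence at macro-step: 1

[Jacobi] macro 1: S0 reads c1=0 → after 1×micro: 0; S1 reads c1=0 → after 2×micro: 0; S2 reads c0=3 → after 1×micro: 0 ⇒ (c0=0, c1=0, c2=0)
[Jacobi] macro 2: S0 reads c1=0 → after 1×micro: 0; S1 reads c1=0 → after 2×micro: 0; S2 reads c0=0 → after 1×micro: 2 ⇒ (c0=0, c1=0, c2=2)
[Jacobi] macro 3: S0 reads c1=0 → after 1×micro: 0; S1 reads c1=0 → after 2×micro: 0; S2 reads c0=0 → after 1×micro: 0 ⇒ (c0=0, c1=0, c2=0)
[Jacobi] macro 4: S0 reads c1=0 → after 1×micro: 0; S1 reads c1=0 → after 2×micro: 0; S2 reads c0=0 → after 1×micro: 2 ⇒ (c0=0, c1=0, c2=2)
[Jacobi] macro 5: S0 reads c1=0 → after 1×micro: 0; S1 reads c1=0 → after 2×micro: 0; S2 reads c0=0 → after 1×micro: 0 ⇒ (c0=0, c1=0, c2=0)
[Jacobi] macro 6: S0 reads c1=0 → after 1×micro: 0; S1 reads c1=0 → after 2×micro: 0; S2 reads c0=0 → after 1×micro: 2 ⇒ (c0=0, c1=0, c2=2)
[Jacobi] macro 7: S0 reads c1=0 → after 1×micro: 0; S1 reads c1=0 → after 2×micro: 0; S2 reads c0=0 → after 1×micro: 0 ⇒ (c0=0, c1=0, c2=0)
[Gauss-Seidel] macro 1: S0 reads c1=0 → after 1×micro: 0; S1 reads c1=0 → after 2×micro: 0; S2 reads c0=0 → after 1×micro: 2 ⇒ (c0=0, c1=0, c2=2)
[Gauss-Seidel] macro 2: S0 reads c1=0 → after 1×micro: 0; S1 reads c1=0 → after 2×micro: 0; S2 reads c0=0 → after 1×micro: 0 ⇒ (c0=0, c1=0, c2=0)
[Gauss-Seidel] macro 3: S0 reads c1=0 → after 1×micro: 0; S1 reads c1=0 → after 2×micro: 0; S2 reads c0=0 → after 1×micro: 2 ⇒ (c0=0, c1=0, c2=2)
[Gauss-Seidel] macro 4: S0 reads c1=0 → after 1×micro: 0; S1 reads c1=0 → after 2×micro: 0; S2 reads c0=0 → after 1×micro: 0 ⇒ (c0=0, c1=0, c2=0)
[Gauss-Seidel] macro 5: S0 reads c1=0 → after 1×micro: 0; S1 reads c1=0 → after 2×micro: 0; S2 reads c0=0 → after 1×micro: 2 ⇒ (c0=0, c1=0, c2=2)
[Gauss-Seidel] macro 6: S0 reads c1=0 → after 1×micro: 0; S1 reads c1=0 → after 2×micro: 0; S2 reads c0=0 → after 1×micro: 0 ⇒ (c0=0, c1=0, c2=0)
[Gauss-Seidel] macro 7: S0 reads c1=0 → after 1×micro: 0; S1 reads c1=0 → after 2×micro: 0; S2 reads c0=0 → after 1×micro: 2 ⇒ (c0=0, c1=0, c2=2)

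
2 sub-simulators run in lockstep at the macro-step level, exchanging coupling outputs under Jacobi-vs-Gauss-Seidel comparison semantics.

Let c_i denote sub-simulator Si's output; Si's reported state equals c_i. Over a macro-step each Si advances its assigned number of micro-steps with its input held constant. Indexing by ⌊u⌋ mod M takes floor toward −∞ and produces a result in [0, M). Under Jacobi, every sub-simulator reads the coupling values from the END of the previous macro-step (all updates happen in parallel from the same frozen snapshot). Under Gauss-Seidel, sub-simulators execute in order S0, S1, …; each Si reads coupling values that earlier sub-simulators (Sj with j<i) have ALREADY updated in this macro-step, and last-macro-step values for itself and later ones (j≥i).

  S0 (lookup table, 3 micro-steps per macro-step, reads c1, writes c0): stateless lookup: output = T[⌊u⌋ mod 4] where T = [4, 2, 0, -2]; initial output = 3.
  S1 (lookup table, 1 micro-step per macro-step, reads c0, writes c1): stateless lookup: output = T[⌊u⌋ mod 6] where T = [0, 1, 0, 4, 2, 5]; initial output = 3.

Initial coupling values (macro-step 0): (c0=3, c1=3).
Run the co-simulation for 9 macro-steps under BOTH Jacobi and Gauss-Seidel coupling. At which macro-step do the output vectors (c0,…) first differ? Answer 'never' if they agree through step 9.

[Jacobi] macro 1: S0 reads c1=3 → after 3×micro: -2; S1 reads c0=3 → after 1×micro: 4 ⇒ (c0=-2, c1=4)
[Jacobi] macro 2: S0 reads c1=4 → after 3×micro: 4; S1 reads c0=-2 → after 1×micro: 2 ⇒ (c0=4, c1=2)
[Jacobi] macro 3: S0 reads c1=2 → after 3×micro: 0; S1 reads c0=4 → after 1×micro: 2 ⇒ (c0=0, c1=2)
[Jacobi] macro 4: S0 reads c1=2 → after 3×micro: 0; S1 reads c0=0 → after 1×micro: 0 ⇒ (c0=0, c1=0)
[Jacobi] macro 5: S0 reads c1=0 → after 3×micro: 4; S1 reads c0=0 → after 1×micro: 0 ⇒ (c0=4, c1=0)
[Jacobi] macro 6: S0 reads c1=0 → after 3×micro: 4; S1 reads c0=4 → after 1×micro: 2 ⇒ (c0=4, c1=2)
[Jacobi] macro 7: S0 reads c1=2 → after 3×micro: 0; S1 reads c0=4 → after 1×micro: 2 ⇒ (c0=0, c1=2)
[Jacobi] macro 8: S0 reads c1=2 → after 3×micro: 0; S1 reads c0=0 → after 1×micro: 0 ⇒ (c0=0, c1=0)
[Jacobi] macro 9: S0 reads c1=0 → after 3×micro: 4; S1 reads c0=0 → after 1×micro: 0 ⇒ (c0=4, c1=0)
[Gauss-Seidel] macro 1: S0 reads c1=3 → after 3×micro: -2; S1 reads c0=-2 → after 1×micro: 2 ⇒ (c0=-2, c1=2)
[Gauss-Seidel] macro 2: S0 reads c1=2 → after 3×micro: 0; S1 reads c0=0 → after 1×micro: 0 ⇒ (c0=0, c1=0)
[Gauss-Seidel] macro 3: S0 reads c1=0 → after 3×micro: 4; S1 reads c0=4 → after 1×micro: 2 ⇒ (c0=4, c1=2)
[Gauss-Seidel] macro 4: S0 reads c1=2 → after 3×micro: 0; S1 reads c0=0 → after 1×micro: 0 ⇒ (c0=0, c1=0)
[Gauss-Seidel] macro 5: S0 reads c1=0 → after 3×micro: 4; S1 reads c0=4 → after 1×micro: 2 ⇒ (c0=4, c1=2)
[Gauss-Seidel] macro 6: S0 reads c1=2 → after 3×micro: 0; S1 reads c0=0 → after 1×micro: 0 ⇒ (c0=0, c1=0)
[Gauss-Seidel] macro 7: S0 reads c1=0 → after 3×micro: 4; S1 reads c0=4 → after 1×micro: 2 ⇒ (c0=4, c1=2)
[Gauss-Seidel] macro 8: S0 reads c1=2 → after 3×micro: 0; S1 reads c0=0 → after 1×micro: 0 ⇒ (c0=0, c1=0)
[Gauss-Seidel] macro 9: S0 reads c1=0 → after 3×micro: 4; S1 reads c0=4 → after 1×micro: 2 ⇒ (c0=4, c1=2)

first divergence at macro-step: 1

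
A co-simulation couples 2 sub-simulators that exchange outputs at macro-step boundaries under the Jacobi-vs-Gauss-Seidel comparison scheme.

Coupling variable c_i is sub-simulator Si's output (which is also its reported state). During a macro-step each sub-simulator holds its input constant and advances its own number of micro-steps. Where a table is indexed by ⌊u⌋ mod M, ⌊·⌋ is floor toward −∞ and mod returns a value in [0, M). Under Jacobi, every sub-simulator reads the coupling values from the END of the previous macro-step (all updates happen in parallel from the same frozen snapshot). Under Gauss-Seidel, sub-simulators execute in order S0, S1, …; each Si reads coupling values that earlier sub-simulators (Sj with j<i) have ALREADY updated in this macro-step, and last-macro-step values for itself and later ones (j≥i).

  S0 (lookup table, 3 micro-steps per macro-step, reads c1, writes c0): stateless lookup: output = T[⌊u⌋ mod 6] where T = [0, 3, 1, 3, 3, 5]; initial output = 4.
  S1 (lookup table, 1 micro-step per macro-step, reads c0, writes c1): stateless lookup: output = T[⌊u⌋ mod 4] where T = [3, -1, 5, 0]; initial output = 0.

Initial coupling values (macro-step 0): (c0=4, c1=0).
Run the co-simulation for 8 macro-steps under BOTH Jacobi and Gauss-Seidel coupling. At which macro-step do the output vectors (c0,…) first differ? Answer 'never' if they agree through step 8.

[Jacobi] macro 1: S0 reads c1=0 → after 3×micro: 0; S1 reads c0=4 → after 1×micro: 3 ⇒ (c0=0, c1=3)
[Jacobi] macro 2: S0 reads c1=3 → after 3×micro: 3; S1 reads c0=0 → after 1×micro: 3 ⇒ (c0=3, c1=3)
[Jacobi] macro 3: S0 reads c1=3 → after 3×micro: 3; S1 reads c0=3 → after 1×micro: 0 ⇒ (c0=3, c1=0)
[Jacobi] macro 4: S0 reads c1=0 → after 3×micro: 0; S1 reads c0=3 → after 1×micro: 0 ⇒ (c0=0, c1=0)
[Jacobi] macro 5: S0 reads c1=0 → after 3×micro: 0; S1 reads c0=0 → after 1×micro: 3 ⇒ (c0=0, c1=3)
[Jacobi] macro 6: S0 reads c1=3 → after 3×micro: 3; S1 reads c0=0 → after 1×micro: 3 ⇒ (c0=3, c1=3)
[Jacobi] macro 7: S0 reads c1=3 → after 3×micro: 3; S1 reads c0=3 → after 1×micro: 0 ⇒ (c0=3, c1=0)
[Jacobi] macro 8: S0 reads c1=0 → after 3×micro: 0; S1 reads c0=3 → after 1×micro: 0 ⇒ (c0=0, c1=0)
[Gauss-Seidel] macro 1: S0 reads c1=0 → after 3×micro: 0; S1 reads c0=0 → after 1×micro: 3 ⇒ (c0=0, c1=3)
[Gauss-Seidel] macro 2: S0 reads c1=3 → after 3×micro: 3; S1 reads c0=3 → after 1×micro: 0 ⇒ (c0=3, c1=0)
[Gauss-Seidel] macro 3: S0 reads c1=0 → after 3×micro: 0; S1 reads c0=0 → after 1×micro: 3 ⇒ (c0=0, c1=3)
[Gauss-Seidel] macro 4: S0 reads c1=3 → after 3×micro: 3; S1 reads c0=3 → after 1×micro: 0 ⇒ (c0=3, c1=0)
[Gauss-Seidel] macro 5: S0 reads c1=0 → after 3×micro: 0; S1 reads c0=0 → after 1×micro: 3 ⇒ (c0=0, c1=3)
[Gauss-Seidel] macro 6: S0 reads c1=3 → after 3×micro: 3; S1 reads c0=3 → after 1×micro: 0 ⇒ (c0=3, c1=0)
[Gauss-Seidel] macro 7: S0 reads c1=0 → after 3×micro: 0; S1 reads c0=0 → after 1×micro: 3 ⇒ (c0=0, c1=3)
[Gauss-Seidel] macro 8: S0 reads c1=3 → after 3×micro: 3; S1 reads c0=3 → after 1×micro: 0 ⇒ (c0=3, c1=0)

first divergence at macro-step: 2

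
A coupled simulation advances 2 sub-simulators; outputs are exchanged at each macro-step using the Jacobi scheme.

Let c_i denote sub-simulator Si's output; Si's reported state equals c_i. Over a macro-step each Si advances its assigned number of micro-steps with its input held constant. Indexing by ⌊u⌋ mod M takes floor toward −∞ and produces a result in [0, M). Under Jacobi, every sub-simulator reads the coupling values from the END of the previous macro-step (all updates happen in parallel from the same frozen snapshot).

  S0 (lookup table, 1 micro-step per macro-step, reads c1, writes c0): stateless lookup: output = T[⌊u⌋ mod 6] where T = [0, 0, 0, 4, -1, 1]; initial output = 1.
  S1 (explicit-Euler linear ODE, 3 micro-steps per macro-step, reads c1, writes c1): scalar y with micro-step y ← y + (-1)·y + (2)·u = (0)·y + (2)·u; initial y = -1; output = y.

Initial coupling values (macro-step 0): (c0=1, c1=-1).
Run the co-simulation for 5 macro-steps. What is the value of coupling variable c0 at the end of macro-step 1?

c0 at macro-step 1 = 1

macro 1: S0 reads c1=-1 → after 1×micro: 1; S1 reads c1=-1 → after 3×micro: -2 ⇒ (c0=1, c1=-2)
macro 2: S0 reads c1=-2 → after 1×micro: -1; S1 reads c1=-2 → after 3×micro: -4 ⇒ (c0=-1, c1=-4)
macro 3: S0 reads c1=-4 → after 1×micro: 0; S1 reads c1=-4 → after 3×micro: -8 ⇒ (c0=0, c1=-8)
macro 4: S0 reads c1=-8 → after 1×micro: -1; S1 reads c1=-8 → after 3×micro: -16 ⇒ (c0=-1, c1=-16)
macro 5: S0 reads c1=-16 → after 1×micro: 0; S1 reads c1=-16 → after 3×micro: -32 ⇒ (c0=0, c1=-32)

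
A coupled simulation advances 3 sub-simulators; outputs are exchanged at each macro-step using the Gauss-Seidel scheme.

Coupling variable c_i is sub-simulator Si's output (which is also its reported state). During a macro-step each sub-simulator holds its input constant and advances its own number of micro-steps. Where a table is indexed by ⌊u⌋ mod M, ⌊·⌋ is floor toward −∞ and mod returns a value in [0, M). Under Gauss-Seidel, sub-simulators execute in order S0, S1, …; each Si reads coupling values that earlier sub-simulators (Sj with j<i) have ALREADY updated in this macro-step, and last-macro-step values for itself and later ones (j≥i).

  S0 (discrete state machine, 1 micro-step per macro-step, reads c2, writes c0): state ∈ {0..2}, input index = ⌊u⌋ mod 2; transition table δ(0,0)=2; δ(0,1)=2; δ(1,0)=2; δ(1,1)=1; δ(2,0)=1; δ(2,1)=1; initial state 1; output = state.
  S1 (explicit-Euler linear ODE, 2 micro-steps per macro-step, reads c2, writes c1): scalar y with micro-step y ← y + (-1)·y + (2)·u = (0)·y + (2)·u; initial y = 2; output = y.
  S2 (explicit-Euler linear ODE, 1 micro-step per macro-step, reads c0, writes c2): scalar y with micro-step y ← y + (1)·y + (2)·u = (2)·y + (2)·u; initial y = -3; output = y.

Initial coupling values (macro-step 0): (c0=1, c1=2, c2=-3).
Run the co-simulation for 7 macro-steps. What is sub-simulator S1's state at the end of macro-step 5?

S1 state at macro-step 5 = -16

macro 1: S0 reads c2=-3 → after 1×micro: 1; S1 reads c2=-3 → after 2×micro: -6; S2 reads c0=1 → after 1×micro: -4 ⇒ (c0=1, c1=-6, c2=-4)
macro 2: S0 reads c2=-4 → after 1×micro: 2; S1 reads c2=-4 → after 2×micro: -8; S2 reads c0=2 → after 1×micro: -4 ⇒ (c0=2, c1=-8, c2=-4)
macro 3: S0 reads c2=-4 → after 1×micro: 1; S1 reads c2=-4 → after 2×micro: -8; S2 reads c0=1 → after 1×micro: -6 ⇒ (c0=1, c1=-8, c2=-6)
macro 4: S0 reads c2=-6 → after 1×micro: 2; S1 reads c2=-6 → after 2×micro: -12; S2 reads c0=2 → after 1×micro: -8 ⇒ (c0=2, c1=-12, c2=-8)
macro 5: S0 reads c2=-8 → after 1×micro: 1; S1 reads c2=-8 → after 2×micro: -16; S2 reads c0=1 → after 1×micro: -14 ⇒ (c0=1, c1=-16, c2=-14)
macro 6: S0 reads c2=-14 → after 1×micro: 2; S1 reads c2=-14 → after 2×micro: -28; S2 reads c0=2 → after 1×micro: -24 ⇒ (c0=2, c1=-28, c2=-24)
macro 7: S0 reads c2=-24 → after 1×micro: 1; S1 reads c2=-24 → after 2×micro: -48; S2 reads c0=1 → after 1×micro: -46 ⇒ (c0=1, c1=-48, c2=-46)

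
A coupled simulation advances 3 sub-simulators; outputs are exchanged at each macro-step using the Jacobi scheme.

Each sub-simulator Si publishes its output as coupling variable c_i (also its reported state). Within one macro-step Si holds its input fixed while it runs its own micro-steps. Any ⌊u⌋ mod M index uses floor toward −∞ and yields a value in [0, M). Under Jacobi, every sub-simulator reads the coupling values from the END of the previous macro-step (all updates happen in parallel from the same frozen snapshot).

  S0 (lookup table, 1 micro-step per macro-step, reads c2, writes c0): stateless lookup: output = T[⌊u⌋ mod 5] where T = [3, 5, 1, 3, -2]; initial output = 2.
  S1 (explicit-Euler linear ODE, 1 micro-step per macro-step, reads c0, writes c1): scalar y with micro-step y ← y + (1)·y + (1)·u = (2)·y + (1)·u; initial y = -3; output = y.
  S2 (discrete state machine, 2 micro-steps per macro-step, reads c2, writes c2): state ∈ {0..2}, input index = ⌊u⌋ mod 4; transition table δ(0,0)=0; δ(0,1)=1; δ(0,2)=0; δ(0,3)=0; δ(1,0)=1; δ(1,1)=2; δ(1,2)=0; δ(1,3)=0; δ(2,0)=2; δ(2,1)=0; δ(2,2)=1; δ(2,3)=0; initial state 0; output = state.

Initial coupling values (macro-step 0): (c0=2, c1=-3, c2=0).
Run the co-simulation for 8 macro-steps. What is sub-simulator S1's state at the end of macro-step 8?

macro 1: S0 reads c2=0 → after 1×micro: 3; S1 reads c0=2 → after 1×micro: -4; S2 reads c2=0 → after 2×micro: 0 ⇒ (c0=3, c1=-4, c2=0)
macro 2: S0 reads c2=0 → after 1×micro: 3; S1 reads c0=3 → after 1×micro: -5; S2 reads c2=0 → after 2×micro: 0 ⇒ (c0=3, c1=-5, c2=0)
macro 3: S0 reads c2=0 → after 1×micro: 3; S1 reads c0=3 → after 1×micro: -7; S2 reads c2=0 → after 2×micro: 0 ⇒ (c0=3, c1=-7, c2=0)
macro 4: S0 reads c2=0 → after 1×micro: 3; S1 reads c0=3 → after 1×micro: -11; S2 reads c2=0 → after 2×micro: 0 ⇒ (c0=3, c1=-11, c2=0)
macro 5: S0 reads c2=0 → after 1×micro: 3; S1 reads c0=3 → after 1×micro: -19; S2 reads c2=0 → after 2×micro: 0 ⇒ (c0=3, c1=-19, c2=0)
macro 6: S0 reads c2=0 → after 1×micro: 3; S1 reads c0=3 → after 1×micro: -35; S2 reads c2=0 → after 2×micro: 0 ⇒ (c0=3, c1=-35, c2=0)
macro 7: S0 reads c2=0 → after 1×micro: 3; S1 reads c0=3 → after 1×micro: -67; S2 reads c2=0 → after 2×micro: 0 ⇒ (c0=3, c1=-67, c2=0)
macro 8: S0 reads c2=0 → after 1×micro: 3; S1 reads c0=3 → after 1×micro: -131; S2 reads c2=0 → after 2×micro: 0 ⇒ (c0=3, c1=-131, c2=0)

S1 state at macro-step 8 = -131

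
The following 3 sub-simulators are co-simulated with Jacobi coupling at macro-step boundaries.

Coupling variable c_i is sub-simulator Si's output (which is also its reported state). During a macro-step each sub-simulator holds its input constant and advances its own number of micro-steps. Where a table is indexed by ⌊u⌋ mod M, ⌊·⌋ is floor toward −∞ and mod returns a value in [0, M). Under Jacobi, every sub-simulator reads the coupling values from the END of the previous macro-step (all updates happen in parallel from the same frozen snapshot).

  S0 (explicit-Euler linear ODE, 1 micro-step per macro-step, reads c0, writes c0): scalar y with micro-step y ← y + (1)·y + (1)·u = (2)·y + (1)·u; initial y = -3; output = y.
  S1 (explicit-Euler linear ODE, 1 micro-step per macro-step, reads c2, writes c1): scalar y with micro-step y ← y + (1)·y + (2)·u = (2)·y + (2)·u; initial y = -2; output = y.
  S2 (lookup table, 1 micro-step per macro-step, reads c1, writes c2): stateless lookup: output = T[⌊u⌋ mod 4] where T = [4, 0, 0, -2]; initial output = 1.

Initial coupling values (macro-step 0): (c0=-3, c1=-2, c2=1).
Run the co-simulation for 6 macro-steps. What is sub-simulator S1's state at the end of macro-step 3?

macro 1: S0 reads c0=-3 → after 1×micro: -9; S1 reads c2=1 → after 1×micro: -2; S2 reads c1=-2 → after 1×micro: 0 ⇒ (c0=-9, c1=-2, c2=0)
macro 2: S0 reads c0=-9 → after 1×micro: -27; S1 reads c2=0 → after 1×micro: -4; S2 reads c1=-2 → after 1×micro: 0 ⇒ (c0=-27, c1=-4, c2=0)
macro 3: S0 reads c0=-27 → after 1×micro: -81; S1 reads c2=0 → after 1×micro: -8; S2 reads c1=-4 → after 1×micro: 4 ⇒ (c0=-81, c1=-8, c2=4)
macro 4: S0 reads c0=-81 → after 1×micro: -243; S1 reads c2=4 → after 1×micro: -8; S2 reads c1=-8 → after 1×micro: 4 ⇒ (c0=-243, c1=-8, c2=4)
macro 5: S0 reads c0=-243 → after 1×micro: -729; S1 reads c2=4 → after 1×micro: -8; S2 reads c1=-8 → after 1×micro: 4 ⇒ (c0=-729, c1=-8, c2=4)
macro 6: S0 reads c0=-729 → after 1×micro: -2187; S1 reads c2=4 → after 1×micro: -8; S2 reads c1=-8 → after 1×micro: 4 ⇒ (c0=-2187, c1=-8, c2=4)

S1 state at macro-step 3 = -8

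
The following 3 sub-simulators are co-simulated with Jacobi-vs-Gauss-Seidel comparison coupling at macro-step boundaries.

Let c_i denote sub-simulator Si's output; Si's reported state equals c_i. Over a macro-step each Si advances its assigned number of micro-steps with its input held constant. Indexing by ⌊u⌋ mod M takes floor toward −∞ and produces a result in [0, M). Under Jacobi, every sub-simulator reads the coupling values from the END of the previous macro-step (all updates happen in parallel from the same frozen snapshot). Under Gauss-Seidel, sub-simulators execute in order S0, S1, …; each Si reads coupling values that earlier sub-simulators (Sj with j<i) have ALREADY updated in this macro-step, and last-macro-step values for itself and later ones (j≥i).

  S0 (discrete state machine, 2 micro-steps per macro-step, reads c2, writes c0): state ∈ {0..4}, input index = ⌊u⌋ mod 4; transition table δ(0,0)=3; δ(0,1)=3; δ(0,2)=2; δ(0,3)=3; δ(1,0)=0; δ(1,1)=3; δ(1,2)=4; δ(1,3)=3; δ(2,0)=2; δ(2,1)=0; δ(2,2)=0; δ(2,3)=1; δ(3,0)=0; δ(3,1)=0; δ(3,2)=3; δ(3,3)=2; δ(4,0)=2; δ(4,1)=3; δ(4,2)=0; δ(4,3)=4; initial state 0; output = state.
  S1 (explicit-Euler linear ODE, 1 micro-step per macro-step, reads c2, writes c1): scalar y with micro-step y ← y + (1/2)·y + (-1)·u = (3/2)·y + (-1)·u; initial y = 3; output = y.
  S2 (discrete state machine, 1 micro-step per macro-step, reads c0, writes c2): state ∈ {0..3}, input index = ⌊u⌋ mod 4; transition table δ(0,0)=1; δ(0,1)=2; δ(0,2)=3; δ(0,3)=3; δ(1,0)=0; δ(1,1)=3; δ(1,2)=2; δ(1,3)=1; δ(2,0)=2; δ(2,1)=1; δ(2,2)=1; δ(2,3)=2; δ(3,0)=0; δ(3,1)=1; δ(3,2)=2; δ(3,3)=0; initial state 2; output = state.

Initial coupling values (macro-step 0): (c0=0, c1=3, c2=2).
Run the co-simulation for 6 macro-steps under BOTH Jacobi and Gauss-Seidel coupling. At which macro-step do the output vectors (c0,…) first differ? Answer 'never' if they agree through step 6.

[Jacobi] macro 1: S0 reads c2=2 → after 2×micro: 0; S1 reads c2=2 → after 1×micro: 5/2; S2 reads c0=0 → after 1×micro: 2 ⇒ (c0=0, c1=5/2, c2=2)
[Jacobi] macro 2: S0 reads c2=2 → after 2×micro: 0; S1 reads c2=2 → after 1×micro: 7/4; S2 reads c0=0 → after 1×micro: 2 ⇒ (c0=0, c1=7/4, c2=2)
[Jacobi] macro 3: S0 reads c2=2 → after 2×micro: 0; S1 reads c2=2 → after 1×micro: 5/8; S2 reads c0=0 → after 1×micro: 2 ⇒ (c0=0, c1=5/8, c2=2)
[Jacobi] macro 4: S0 reads c2=2 → after 2×micro: 0; S1 reads c2=2 → after 1×micro: -17/16; S2 reads c0=0 → after 1×micro: 2 ⇒ (c0=0, c1=-17/16, c2=2)
[Jacobi] macro 5: S0 reads c2=2 → after 2×micro: 0; S1 reads c2=2 → after 1×micro: -115/32; S2 reads c0=0 → after 1×micro: 2 ⇒ (c0=0, c1=-115/32, c2=2)
[Jacobi] macro 6: S0 reads c2=2 → after 2×micro: 0; S1 reads c2=2 → after 1×micro: -473/64; S2 reads c0=0 → after 1×micro: 2 ⇒ (c0=0, c1=-473/64, c2=2)
[Gauss-Seidel] macro 1: S0 reads c2=2 → after 2×micro: 0; S1 reads c2=2 → after 1×micro: 5/2; S2 reads c0=0 → after 1×micro: 2 ⇒ (c0=0, c1=5/2, c2=2)
[Gauss-Seidel] macro 2: S0 reads c2=2 → after 2×micro: 0; S1 reads c2=2 → after 1×micro: 7/4; S2 reads c0=0 → after 1×micro: 2 ⇒ (c0=0, c1=7/4, c2=2)
[Gauss-Seidel] macro 3: S0 reads c2=2 → after 2×micro: 0; S1 reads c2=2 → after 1×micro: 5/8; S2 reads c0=0 → after 1×micro: 2 ⇒ (c0=0, c1=5/8, c2=2)
[Gauss-Seidel] macro 4: S0 reads c2=2 → after 2×micro: 0; S1 reads c2=2 → after 1×micro: -17/16; S2 reads c0=0 → after 1×micro: 2 ⇒ (c0=0, c1=-17/16, c2=2)
[Gauss-Seidel] macro 5: S0 reads c2=2 → after 2×micro: 0; S1 reads c2=2 → after 1×micro: -115/32; S2 reads c0=0 → after 1×micro: 2 ⇒ (c0=0, c1=-115/32, c2=2)
[Gauss-Seidel] macro 6: S0 reads c2=2 → after 2×micro: 0; S1 reads c2=2 → after 1×micro: -473/64; S2 reads c0=0 → after 1×micro: 2 ⇒ (c0=0, c1=-473/64, c2=2)

first divergence at macro-step: never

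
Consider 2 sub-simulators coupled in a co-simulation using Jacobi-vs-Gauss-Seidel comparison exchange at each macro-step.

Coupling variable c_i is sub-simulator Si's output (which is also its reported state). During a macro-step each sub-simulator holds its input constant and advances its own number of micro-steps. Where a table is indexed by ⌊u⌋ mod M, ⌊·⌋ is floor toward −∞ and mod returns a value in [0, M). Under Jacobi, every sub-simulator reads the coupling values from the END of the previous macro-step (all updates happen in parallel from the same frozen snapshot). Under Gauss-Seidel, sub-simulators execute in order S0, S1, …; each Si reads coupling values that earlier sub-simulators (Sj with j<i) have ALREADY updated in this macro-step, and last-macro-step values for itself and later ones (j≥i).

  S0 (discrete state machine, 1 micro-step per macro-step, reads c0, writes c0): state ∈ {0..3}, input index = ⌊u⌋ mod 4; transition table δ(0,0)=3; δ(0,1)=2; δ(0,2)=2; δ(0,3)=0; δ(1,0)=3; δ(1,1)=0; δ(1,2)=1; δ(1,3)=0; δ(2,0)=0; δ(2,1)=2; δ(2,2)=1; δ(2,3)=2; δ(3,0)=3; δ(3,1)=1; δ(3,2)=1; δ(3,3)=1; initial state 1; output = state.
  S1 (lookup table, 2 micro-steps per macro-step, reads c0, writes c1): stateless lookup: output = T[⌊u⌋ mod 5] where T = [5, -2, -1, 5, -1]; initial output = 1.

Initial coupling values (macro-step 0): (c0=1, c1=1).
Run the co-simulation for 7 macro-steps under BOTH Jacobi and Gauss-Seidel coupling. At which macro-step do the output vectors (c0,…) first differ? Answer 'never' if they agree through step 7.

[Jacobi] macro 1: S0 reads c0=1 → after 1×micro: 0; S1 reads c0=1 → after 2×micro: -2 ⇒ (c0=0, c1=-2)
[Jacobi] macro 2: S0 reads c0=0 → after 1×micro: 3; S1 reads c0=0 → after 2×micro: 5 ⇒ (c0=3, c1=5)
[Jacobi] macro 3: S0 reads c0=3 → after 1×micro: 1; S1 reads c0=3 → after 2×micro: 5 ⇒ (c0=1, c1=5)
[Jacobi] macro 4: S0 reads c0=1 → after 1×micro: 0; S1 reads c0=1 → after 2×micro: -2 ⇒ (c0=0, c1=-2)
[Jacobi] macro 5: S0 reads c0=0 → after 1×micro: 3; S1 reads c0=0 → after 2×micro: 5 ⇒ (c0=3, c1=5)
[Jacobi] macro 6: S0 reads c0=3 → after 1×micro: 1; S1 reads c0=3 → after 2×micro: 5 ⇒ (c0=1, c1=5)
[Jacobi] macro 7: S0 reads c0=1 → after 1×micro: 0; S1 reads c0=1 → after 2×micro: -2 ⇒ (c0=0, c1=-2)
[Gauss-Seidel] macro 1: S0 reads c0=1 → after 1×micro: 0; S1 reads c0=0 → after 2×micro: 5 ⇒ (c0=0, c1=5)
[Gauss-Seidel] macro 2: S0 reads c0=0 → after 1×micro: 3; S1 reads c0=3 → after 2×micro: 5 ⇒ (c0=3, c1=5)
[Gauss-Seidel] macro 3: S0 reads c0=3 → after 1×micro: 1; S1 reads c0=1 → after 2×micro: -2 ⇒ (c0=1, c1=-2)
[Gauss-Seidel] macro 4: S0 reads c0=1 → after 1×micro: 0; S1 reads c0=0 → after 2×micro: 5 ⇒ (c0=0, c1=5)
[Gauss-Seidel] macro 5: S0 reads c0=0 → after 1×micro: 3; S1 reads c0=3 → after 2×micro: 5 ⇒ (c0=3, c1=5)
[Gauss-Seidel] macro 6: S0 reads c0=3 → after 1×micro: 1; S1 reads c0=1 → after 2×micro: -2 ⇒ (c0=1, c1=-2)
[Gauss-Seidel] macro 7: S0 reads c0=1 → after 1×micro: 0; S1 reads c0=0 → after 2×micro: 5 ⇒ (c0=0, c1=5)

first divergence at macro-step: 1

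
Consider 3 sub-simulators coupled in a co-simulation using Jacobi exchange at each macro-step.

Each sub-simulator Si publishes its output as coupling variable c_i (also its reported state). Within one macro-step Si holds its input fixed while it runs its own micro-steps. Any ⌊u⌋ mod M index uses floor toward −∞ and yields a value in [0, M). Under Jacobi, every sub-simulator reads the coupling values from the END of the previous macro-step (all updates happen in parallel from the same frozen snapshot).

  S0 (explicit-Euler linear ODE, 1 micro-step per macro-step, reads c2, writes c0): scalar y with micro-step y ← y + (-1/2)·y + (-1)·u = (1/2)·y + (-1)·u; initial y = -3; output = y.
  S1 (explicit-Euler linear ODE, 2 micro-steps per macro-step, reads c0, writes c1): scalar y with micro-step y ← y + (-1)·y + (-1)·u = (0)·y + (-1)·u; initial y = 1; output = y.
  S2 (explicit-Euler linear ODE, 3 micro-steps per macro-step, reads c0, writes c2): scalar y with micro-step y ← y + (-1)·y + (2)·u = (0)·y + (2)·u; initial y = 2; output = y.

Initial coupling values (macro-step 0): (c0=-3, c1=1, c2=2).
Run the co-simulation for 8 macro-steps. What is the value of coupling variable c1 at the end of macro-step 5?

macro 1: S0 reads c2=2 → after 1×micro: -7/2; S1 reads c0=-3 → after 2×micro: 3; S2 reads c0=-3 → after 3×micro: -6 ⇒ (c0=-7/2, c1=3, c2=-6)
macro 2: S0 reads c2=-6 → after 1×micro: 17/4; S1 reads c0=-7/2 → after 2×micro: 7/2; S2 reads c0=-7/2 → after 3×micro: -7 ⇒ (c0=17/4, c1=7/2, c2=-7)
macro 3: S0 reads c2=-7 → after 1×micro: 73/8; S1 reads c0=17/4 → after 2×micro: -17/4; S2 reads c0=17/4 → after 3×micro: 17/2 ⇒ (c0=73/8, c1=-17/4, c2=17/2)
macro 4: S0 reads c2=17/2 → after 1×micro: -63/16; S1 reads c0=73/8 → after 2×micro: -73/8; S2 reads c0=73/8 → after 3×micro: 73/4 ⇒ (c0=-63/16, c1=-73/8, c2=73/4)
macro 5: S0 reads c2=73/4 → after 1×micro: -647/32; S1 reads c0=-63/16 → after 2×micro: 63/16; S2 reads c0=-63/16 → after 3×micro: -63/8 ⇒ (c0=-647/32, c1=63/16, c2=-63/8)
macro 6: S0 reads c2=-63/8 → after 1×micro: -143/64; S1 reads c0=-647/32 → after 2×micro: 647/32; S2 reads c0=-647/32 → after 3×micro: -647/16 ⇒ (c0=-143/64, c1=647/32, c2=-647/16)
macro 7: S0 reads c2=-647/16 → after 1×micro: 5033/128; S1 reads c0=-143/64 → after 2×micro: 143/64; S2 reads c0=-143/64 → after 3×micro: -143/32 ⇒ (c0=5033/128, c1=143/64, c2=-143/32)
macro 8: S0 reads c2=-143/32 → after 1×micro: 6177/256; S1 reads c0=5033/128 → after 2×micro: -5033/128; S2 reads c0=5033/128 → after 3×micro: 5033/64 ⇒ (c0=6177/256, c1=-5033/128, c2=5033/64)

c1 at macro-step 5 = 63/16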